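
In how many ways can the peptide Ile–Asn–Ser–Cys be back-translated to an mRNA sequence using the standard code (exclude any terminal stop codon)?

72

Ile: 3 codons.
Asn: 2 codons.
Ser: 6 codons.
Cys: 2 codons.
3 × 2 × 6 × 2 = 72.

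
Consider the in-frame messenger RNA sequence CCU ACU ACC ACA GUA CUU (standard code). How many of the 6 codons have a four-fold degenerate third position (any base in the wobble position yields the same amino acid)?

6

Codon 1 CCU (Pro): third position 4-fold.
Codon 2 ACU (Thr): third position 4-fold.
Codon 3 ACC (Thr): third position 4-fold.
Codon 4 ACA (Thr): third position 4-fold.
Codon 5 GUA (Val): third position 4-fold.
Codon 6 CUU (Leu): third position 4-fold.
Four-fold degenerate third positions: 6.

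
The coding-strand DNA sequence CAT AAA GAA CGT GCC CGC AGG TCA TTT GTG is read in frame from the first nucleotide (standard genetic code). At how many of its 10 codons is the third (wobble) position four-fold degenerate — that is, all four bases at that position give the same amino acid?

Codon 1 CAT (His): third position 2-fold.
Codon 2 AAA (Lys): third position 2-fold.
Codon 3 GAA (Glu): third position 2-fold.
Codon 4 CGT (Arg): third position 4-fold.
Codon 5 GCC (Ala): third position 4-fold.
Codon 6 CGC (Arg): third position 4-fold.
Codon 7 AGG (Arg): third position 2-fold.
Codon 8 TCA (Ser): third position 4-fold.
Codon 9 TTT (Phe): third position 2-fold.
Codon 10 GTG (Val): third position 4-fold.
Four-fold degenerate third positions: 5.

5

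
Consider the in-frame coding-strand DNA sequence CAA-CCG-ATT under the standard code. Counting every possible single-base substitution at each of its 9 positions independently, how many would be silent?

6

Codon 1 (CAA, Gln): 1 synonymous substitution.
Codon 2 (CCG, Pro): 3 synonymous substitutions.
Codon 3 (ATT, Ile): 2 synonymous substitutions.
Total: 1 + 3 + 2 = 6.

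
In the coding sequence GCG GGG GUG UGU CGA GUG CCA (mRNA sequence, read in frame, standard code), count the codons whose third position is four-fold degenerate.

Codon 1 GCG (Ala): third position 4-fold.
Codon 2 GGG (Gly): third position 4-fold.
Codon 3 GUG (Val): third position 4-fold.
Codon 4 UGU (Cys): third position 2-fold.
Codon 5 CGA (Arg): third position 4-fold.
Codon 6 GUG (Val): third position 4-fold.
Codon 7 CCA (Pro): third position 4-fold.
Four-fold degenerate third positions: 6.

6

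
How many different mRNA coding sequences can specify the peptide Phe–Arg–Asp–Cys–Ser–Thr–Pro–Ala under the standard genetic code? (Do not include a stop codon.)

18432

Phe: 2 codons.
Arg: 6 codons.
Asp: 2 codons.
Cys: 2 codons.
Ser: 6 codons.
Thr: 4 codons.
Pro: 4 codons.
Ala: 4 codons.
2 × 6 × 2 × 2 × 6 × 4 × 4 × 4 = 18432.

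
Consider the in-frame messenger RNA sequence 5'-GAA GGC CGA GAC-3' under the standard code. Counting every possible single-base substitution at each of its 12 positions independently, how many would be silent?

9

Codon 1 (GAA, Glu): 1 synonymous substitution.
Codon 2 (GGC, Gly): 3 synonymous substitutions.
Codon 3 (CGA, Arg): 4 synonymous substitutions.
Codon 4 (GAC, Asp): 1 synonymous substitution.
Total: 1 + 3 + 4 + 1 = 9.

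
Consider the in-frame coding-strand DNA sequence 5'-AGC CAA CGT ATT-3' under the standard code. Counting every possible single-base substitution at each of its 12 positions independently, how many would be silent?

7

Codon 1 (AGC, Ser): 1 synonymous substitution.
Codon 2 (CAA, Gln): 1 synonymous substitution.
Codon 3 (CGT, Arg): 3 synonymous substitutions.
Codon 4 (ATT, Ile): 2 synonymous substitutions.
Total: 1 + 1 + 3 + 2 = 7.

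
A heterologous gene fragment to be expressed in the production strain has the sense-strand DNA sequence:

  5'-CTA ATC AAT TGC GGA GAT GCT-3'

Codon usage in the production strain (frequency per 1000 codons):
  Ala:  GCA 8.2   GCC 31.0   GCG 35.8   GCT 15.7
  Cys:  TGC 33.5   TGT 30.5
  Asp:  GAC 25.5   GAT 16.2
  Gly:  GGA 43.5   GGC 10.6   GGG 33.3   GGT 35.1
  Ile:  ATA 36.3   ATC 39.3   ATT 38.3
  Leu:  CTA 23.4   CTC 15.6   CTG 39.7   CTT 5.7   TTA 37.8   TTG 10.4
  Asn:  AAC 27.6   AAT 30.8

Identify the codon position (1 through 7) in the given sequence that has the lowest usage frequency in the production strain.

7

Codon 1 CTA (Leu): 23.4 per 1000.
Codon 2 ATC (Ile): 39.3 per 1000.
Codon 3 AAT (Asn): 30.8 per 1000.
Codon 4 TGC (Cys): 33.5 per 1000.
Codon 5 GGA (Gly): 43.5 per 1000.
Codon 6 GAT (Asp): 16.2 per 1000.
Codon 7 GCT (Ala): 15.7 per 1000.
Lowest frequency is 15.7 at codon 7.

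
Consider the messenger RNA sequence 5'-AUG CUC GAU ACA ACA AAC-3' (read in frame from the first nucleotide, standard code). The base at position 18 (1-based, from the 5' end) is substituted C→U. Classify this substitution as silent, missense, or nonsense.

silent

Position 18 falls in codon 6: AAC → Asn.
After the substitution the codon is AAU → Asn.
Both encode Asn, so the change is synonymous.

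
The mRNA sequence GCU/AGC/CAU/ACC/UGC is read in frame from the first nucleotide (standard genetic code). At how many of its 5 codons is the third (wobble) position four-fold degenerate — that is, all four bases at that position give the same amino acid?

Codon 1 GCU (Ala): third position 4-fold.
Codon 2 AGC (Ser): third position 2-fold.
Codon 3 CAU (His): third position 2-fold.
Codon 4 ACC (Thr): third position 4-fold.
Codon 5 UGC (Cys): third position 2-fold.
Four-fold degenerate third positions: 2.

2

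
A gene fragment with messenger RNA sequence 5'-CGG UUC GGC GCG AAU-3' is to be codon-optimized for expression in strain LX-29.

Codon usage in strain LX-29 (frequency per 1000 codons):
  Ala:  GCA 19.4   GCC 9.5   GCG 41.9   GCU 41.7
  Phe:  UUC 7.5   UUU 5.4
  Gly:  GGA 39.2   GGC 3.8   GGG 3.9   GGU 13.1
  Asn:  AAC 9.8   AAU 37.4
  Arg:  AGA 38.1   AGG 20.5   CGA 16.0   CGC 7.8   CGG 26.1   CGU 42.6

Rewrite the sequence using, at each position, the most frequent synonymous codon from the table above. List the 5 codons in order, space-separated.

CGU UUC GGA GCG AAU

Codon 1 (Arg): best is CGU at 42.6.
Codon 2 (Phe): best is UUC at 7.5.
Codon 3 (Gly): best is GGA at 39.2.
Codon 4 (Ala): best is GCG at 41.9.
Codon 5 (Asn): best is AAU at 37.4.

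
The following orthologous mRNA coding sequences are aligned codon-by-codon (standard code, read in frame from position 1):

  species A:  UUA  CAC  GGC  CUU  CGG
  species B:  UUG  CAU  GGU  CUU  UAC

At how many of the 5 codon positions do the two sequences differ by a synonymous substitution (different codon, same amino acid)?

Codon 1: UUA Leu / UUG Leu — synonymous.
Codon 2: CAC His / CAU His — synonymous.
Codon 3: GGC Gly / GGU Gly — synonymous.
Codon 4: CUU Leu / CUU Leu — identical.
Codon 5: CGG Arg / UAC Tyr — nonsynonymous.
Synonymous differences: 3.

3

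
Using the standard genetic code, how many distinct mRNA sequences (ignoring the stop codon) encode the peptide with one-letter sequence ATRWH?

Ala: 4 codons.
Thr: 4 codons.
Arg: 6 codons.
Trp: 1 codon.
His: 2 codons.
4 × 4 × 6 × 1 × 2 = 192.

192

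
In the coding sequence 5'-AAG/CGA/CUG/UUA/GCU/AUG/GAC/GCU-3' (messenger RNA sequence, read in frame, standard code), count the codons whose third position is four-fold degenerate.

4

Codon 1 AAG (Lys): third position 2-fold.
Codon 2 CGA (Arg): third position 4-fold.
Codon 3 CUG (Leu): third position 4-fold.
Codon 4 UUA (Leu): third position 2-fold.
Codon 5 GCU (Ala): third position 4-fold.
Codon 6 AUG (Met): third position 1-fold.
Codon 7 GAC (Asp): third position 2-fold.
Codon 8 GCU (Ala): third position 4-fold.
Four-fold degenerate third positions: 4.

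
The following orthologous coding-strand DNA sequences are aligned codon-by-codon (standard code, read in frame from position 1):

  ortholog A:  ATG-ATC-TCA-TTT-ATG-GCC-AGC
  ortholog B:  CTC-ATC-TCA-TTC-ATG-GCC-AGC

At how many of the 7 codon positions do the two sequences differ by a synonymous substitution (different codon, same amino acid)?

Codon 1: ATG Met / CTC Leu — nonsynonymous.
Codon 2: ATC Ile / ATC Ile — identical.
Codon 3: TCA Ser / TCA Ser — identical.
Codon 4: TTT Phe / TTC Phe — synonymous.
Codon 5: ATG Met / ATG Met — identical.
Codon 6: GCC Ala / GCC Ala — identical.
Codon 7: AGC Ser / AGC Ser — identical.
Synonymous differences: 1.

1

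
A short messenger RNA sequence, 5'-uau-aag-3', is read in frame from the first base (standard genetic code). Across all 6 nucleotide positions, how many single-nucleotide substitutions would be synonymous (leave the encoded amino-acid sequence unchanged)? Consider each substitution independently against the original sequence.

Codon 1 (UAU, Tyr): 1 synonymous substitution.
Codon 2 (AAG, Lys): 1 synonymous substitution.
Total: 1 + 1 = 2.

2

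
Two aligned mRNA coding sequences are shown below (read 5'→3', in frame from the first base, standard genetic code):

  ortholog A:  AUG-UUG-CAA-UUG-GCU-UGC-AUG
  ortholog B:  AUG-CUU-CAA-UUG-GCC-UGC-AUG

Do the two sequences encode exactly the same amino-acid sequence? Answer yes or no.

Codon 1: AUG Met / AUG Met — identical.
Codon 2: UUG Leu / CUU Leu — synonymous.
Codon 3: CAA Gln / CAA Gln — identical.
Codon 4: UUG Leu / UUG Leu — identical.
Codon 5: GCU Ala / GCC Ala — synonymous.
Codon 6: UGC Cys / UGC Cys — identical.
Codon 7: AUG Met / AUG Met — identical.
Nonsynonymous differences: 0 → same protein.

yes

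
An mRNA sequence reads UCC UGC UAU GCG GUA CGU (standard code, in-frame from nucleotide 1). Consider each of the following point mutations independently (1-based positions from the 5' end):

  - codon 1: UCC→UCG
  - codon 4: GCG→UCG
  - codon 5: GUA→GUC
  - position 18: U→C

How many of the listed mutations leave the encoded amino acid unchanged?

Codon 1: UCC (Ser) → UCG (Ser) — synonymous.
Codon 4: GCG (Ala) → UCG (Ser) — missense.
Codon 5: GUA (Val) → GUC (Val) — synonymous.
Codon 6: CGU (Arg) → CGC (Arg) — synonymous.
Synonymous: 3 of 4.

3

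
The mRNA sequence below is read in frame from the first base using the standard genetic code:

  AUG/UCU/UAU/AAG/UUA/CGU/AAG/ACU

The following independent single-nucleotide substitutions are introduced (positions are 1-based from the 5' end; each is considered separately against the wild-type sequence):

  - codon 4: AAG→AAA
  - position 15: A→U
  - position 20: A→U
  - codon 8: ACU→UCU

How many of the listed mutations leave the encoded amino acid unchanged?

1

Codon 4: AAG (Lys) → AAA (Lys) — synonymous.
Codon 5: UUA (Leu) → UUU (Phe) — missense.
Codon 7: AAG (Lys) → AUG (Met) — missense.
Codon 8: ACU (Thr) → UCU (Ser) — missense.
Synonymous: 1 of 4.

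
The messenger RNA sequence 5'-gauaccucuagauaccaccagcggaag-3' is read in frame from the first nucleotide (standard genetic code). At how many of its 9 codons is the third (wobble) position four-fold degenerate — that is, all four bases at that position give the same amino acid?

Codon 1 GAU (Asp): third position 2-fold.
Codon 2 ACC (Thr): third position 4-fold.
Codon 3 UCU (Ser): third position 4-fold.
Codon 4 AGA (Arg): third position 2-fold.
Codon 5 UAC (Tyr): third position 2-fold.
Codon 6 CAC (His): third position 2-fold.
Codon 7 CAG (Gln): third position 2-fold.
Codon 8 CGG (Arg): third position 4-fold.
Codon 9 AAG (Lys): third position 2-fold.
Four-fold degenerate third positions: 3.

3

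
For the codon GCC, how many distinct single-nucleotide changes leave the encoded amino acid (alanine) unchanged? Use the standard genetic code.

Position 1: none → 0 synonymous.
Position 2: none → 0 synonymous.
Position 3: GCT, GCA, GCG → 3 synonymous.
Total: 0 + 0 + 3 = 3.

3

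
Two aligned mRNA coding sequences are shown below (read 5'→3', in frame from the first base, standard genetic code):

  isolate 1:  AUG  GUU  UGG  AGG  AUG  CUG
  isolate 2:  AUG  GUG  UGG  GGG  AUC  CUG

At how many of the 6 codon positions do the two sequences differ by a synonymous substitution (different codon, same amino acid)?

Codon 1: AUG Met / AUG Met — identical.
Codon 2: GUU Val / GUG Val — synonymous.
Codon 3: UGG Trp / UGG Trp — identical.
Codon 4: AGG Arg / GGG Gly — nonsynonymous.
Codon 5: AUG Met / AUC Ile — nonsynonymous.
Codon 6: CUG Leu / CUG Leu — identical.
Synonymous differences: 1.

1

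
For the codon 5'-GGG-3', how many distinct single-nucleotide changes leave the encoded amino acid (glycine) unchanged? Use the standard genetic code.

3

Position 1: none → 0 synonymous.
Position 2: none → 0 synonymous.
Position 3: GGU, GGC, GGA → 3 synonymous.
Total: 0 + 0 + 3 = 3.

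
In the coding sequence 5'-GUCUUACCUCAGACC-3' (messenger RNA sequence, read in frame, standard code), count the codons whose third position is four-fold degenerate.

3

Codon 1 GUC (Val): third position 4-fold.
Codon 2 UUA (Leu): third position 2-fold.
Codon 3 CCU (Pro): third position 4-fold.
Codon 4 CAG (Gln): third position 2-fold.
Codon 5 ACC (Thr): third position 4-fold.
Four-fold degenerate third positions: 3.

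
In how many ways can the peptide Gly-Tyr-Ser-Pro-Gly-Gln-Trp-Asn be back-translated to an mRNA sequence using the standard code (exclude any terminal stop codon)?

Gly: 4 codons.
Tyr: 2 codons.
Ser: 6 codons.
Pro: 4 codons.
Gly: 4 codons.
Gln: 2 codons.
Trp: 1 codon.
Asn: 2 codons.
4 × 2 × 6 × 4 × 4 × 2 × 1 × 2 = 3072.

3072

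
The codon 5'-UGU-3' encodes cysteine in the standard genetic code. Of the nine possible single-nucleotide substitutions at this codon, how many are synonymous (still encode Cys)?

Position 1: none → 0 synonymous.
Position 2: none → 0 synonymous.
Position 3: UGC → 1 synonymous.
Total: 0 + 0 + 1 = 1.

1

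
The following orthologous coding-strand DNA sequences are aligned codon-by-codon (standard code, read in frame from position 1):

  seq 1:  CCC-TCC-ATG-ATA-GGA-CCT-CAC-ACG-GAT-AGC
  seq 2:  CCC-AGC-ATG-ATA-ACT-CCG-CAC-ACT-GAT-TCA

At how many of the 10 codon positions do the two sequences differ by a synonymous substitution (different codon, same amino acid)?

4

Codon 1: CCC Pro / CCC Pro — identical.
Codon 2: TCC Ser / AGC Ser — synonymous.
Codon 3: ATG Met / ATG Met — identical.
Codon 4: ATA Ile / ATA Ile — identical.
Codon 5: GGA Gly / ACT Thr — nonsynonymous.
Codon 6: CCT Pro / CCG Pro — synonymous.
Codon 7: CAC His / CAC His — identical.
Codon 8: ACG Thr / ACT Thr — synonymous.
Codon 9: GAT Asp / GAT Asp — identical.
Codon 10: AGC Ser / TCA Ser — synonymous.
Synonymous differences: 4.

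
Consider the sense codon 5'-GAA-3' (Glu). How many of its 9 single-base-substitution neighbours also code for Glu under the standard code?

Position 1: none → 0 synonymous.
Position 2: none → 0 synonymous.
Position 3: GAG → 1 synonymous.
Total: 0 + 0 + 1 = 1.

1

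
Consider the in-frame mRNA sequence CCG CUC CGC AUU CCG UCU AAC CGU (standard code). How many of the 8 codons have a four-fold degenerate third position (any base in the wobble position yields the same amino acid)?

6

Codon 1 CCG (Pro): third position 4-fold.
Codon 2 CUC (Leu): third position 4-fold.
Codon 3 CGC (Arg): third position 4-fold.
Codon 4 AUU (Ile): third position 3-fold.
Codon 5 CCG (Pro): third position 4-fold.
Codon 6 UCU (Ser): third position 4-fold.
Codon 7 AAC (Asn): third position 2-fold.
Codon 8 CGU (Arg): third position 4-fold.
Four-fold degenerate third positions: 6.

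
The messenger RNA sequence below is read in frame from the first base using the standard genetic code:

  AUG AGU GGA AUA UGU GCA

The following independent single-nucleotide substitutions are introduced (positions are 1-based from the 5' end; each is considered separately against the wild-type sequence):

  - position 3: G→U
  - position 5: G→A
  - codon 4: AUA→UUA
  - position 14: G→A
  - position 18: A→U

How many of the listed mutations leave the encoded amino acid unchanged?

1

Codon 1: AUG (Met) → AUU (Ile) — missense.
Codon 2: AGU (Ser) → AAU (Asn) — missense.
Codon 4: AUA (Ile) → UUA (Leu) — missense.
Codon 5: UGU (Cys) → UAU (Tyr) — missense.
Codon 6: GCA (Ala) → GCU (Ala) — synonymous.
Synonymous: 1 of 5.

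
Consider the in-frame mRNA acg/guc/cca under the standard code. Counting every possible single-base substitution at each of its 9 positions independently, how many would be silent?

9

Codon 1 (ACG, Thr): 3 synonymous substitutions.
Codon 2 (GUC, Val): 3 synonymous substitutions.
Codon 3 (CCA, Pro): 3 synonymous substitutions.
Total: 3 + 3 + 3 = 9.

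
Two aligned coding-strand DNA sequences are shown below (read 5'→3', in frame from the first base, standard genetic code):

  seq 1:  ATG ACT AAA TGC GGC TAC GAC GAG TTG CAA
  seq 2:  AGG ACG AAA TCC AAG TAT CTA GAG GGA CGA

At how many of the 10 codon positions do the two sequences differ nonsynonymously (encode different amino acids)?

Codon 1: ATG Met / AGG Arg — nonsynonymous.
Codon 2: ACT Thr / ACG Thr — synonymous.
Codon 3: AAA Lys / AAA Lys — identical.
Codon 4: TGC Cys / TCC Ser — nonsynonymous.
Codon 5: GGC Gly / AAG Lys — nonsynonymous.
Codon 6: TAC Tyr / TAT Tyr — synonymous.
Codon 7: GAC Asp / CTA Leu — nonsynonymous.
Codon 8: GAG Glu / GAG Glu — identical.
Codon 9: TTG Leu / GGA Gly — nonsynonymous.
Codon 10: CAA Gln / CGA Arg — nonsynonymous.
Nonsynonymous differences: 6.

6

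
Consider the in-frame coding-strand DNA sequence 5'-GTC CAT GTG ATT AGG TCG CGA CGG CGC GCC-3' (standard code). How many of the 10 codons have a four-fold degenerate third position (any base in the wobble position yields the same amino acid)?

7

Codon 1 GTC (Val): third position 4-fold.
Codon 2 CAT (His): third position 2-fold.
Codon 3 GTG (Val): third position 4-fold.
Codon 4 ATT (Ile): third position 3-fold.
Codon 5 AGG (Arg): third position 2-fold.
Codon 6 TCG (Ser): third position 4-fold.
Codon 7 CGA (Arg): third position 4-fold.
Codon 8 CGG (Arg): third position 4-fold.
Codon 9 CGC (Arg): third position 4-fold.
Codon 10 GCC (Ala): third position 4-fold.
Four-fold degenerate third positions: 7.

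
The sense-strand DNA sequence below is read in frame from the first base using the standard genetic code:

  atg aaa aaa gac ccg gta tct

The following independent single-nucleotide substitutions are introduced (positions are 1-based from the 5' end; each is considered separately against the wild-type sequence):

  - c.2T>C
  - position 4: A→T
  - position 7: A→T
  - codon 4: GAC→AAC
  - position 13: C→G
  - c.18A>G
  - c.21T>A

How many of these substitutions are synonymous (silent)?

Codon 1: ATG (Met) → ACG (Thr) — missense.
Codon 2: AAA (Lys) → TAA (Stop) — nonsense.
Codon 3: AAA (Lys) → TAA (Stop) — nonsense.
Codon 4: GAC (Asp) → AAC (Asn) — missense.
Codon 5: CCG (Pro) → GCG (Ala) — missense.
Codon 6: GTA (Val) → GTG (Val) — synonymous.
Codon 7: TCT (Ser) → TCA (Ser) — synonymous.
Synonymous: 2 of 7.

2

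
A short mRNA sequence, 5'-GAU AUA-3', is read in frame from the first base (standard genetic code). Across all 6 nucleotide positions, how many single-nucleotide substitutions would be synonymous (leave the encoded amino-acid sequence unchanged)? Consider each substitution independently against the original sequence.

3

Codon 1 (GAU, Asp): 1 synonymous substitution.
Codon 2 (AUA, Ile): 2 synonymous substitutions.
Total: 1 + 2 = 3.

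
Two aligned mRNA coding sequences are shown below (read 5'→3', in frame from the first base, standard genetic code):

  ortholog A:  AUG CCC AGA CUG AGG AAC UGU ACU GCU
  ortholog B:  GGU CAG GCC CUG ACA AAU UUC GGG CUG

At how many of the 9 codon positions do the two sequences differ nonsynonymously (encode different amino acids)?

Codon 1: AUG Met / GGU Gly — nonsynonymous.
Codon 2: CCC Pro / CAG Gln — nonsynonymous.
Codon 3: AGA Arg / GCC Ala — nonsynonymous.
Codon 4: CUG Leu / CUG Leu — identical.
Codon 5: AGG Arg / ACA Thr — nonsynonymous.
Codon 6: AAC Asn / AAU Asn — synonymous.
Codon 7: UGU Cys / UUC Phe — nonsynonymous.
Codon 8: ACU Thr / GGG Gly — nonsynonymous.
Codon 9: GCU Ala / CUG Leu — nonsynonymous.
Nonsynonymous differences: 7.

7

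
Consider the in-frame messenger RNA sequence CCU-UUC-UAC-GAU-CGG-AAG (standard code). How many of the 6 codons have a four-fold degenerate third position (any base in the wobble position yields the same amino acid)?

2

Codon 1 CCU (Pro): third position 4-fold.
Codon 2 UUC (Phe): third position 2-fold.
Codon 3 UAC (Tyr): third position 2-fold.
Codon 4 GAU (Asp): third position 2-fold.
Codon 5 CGG (Arg): third position 4-fold.
Codon 6 AAG (Lys): third position 2-fold.
Four-fold degenerate third positions: 2.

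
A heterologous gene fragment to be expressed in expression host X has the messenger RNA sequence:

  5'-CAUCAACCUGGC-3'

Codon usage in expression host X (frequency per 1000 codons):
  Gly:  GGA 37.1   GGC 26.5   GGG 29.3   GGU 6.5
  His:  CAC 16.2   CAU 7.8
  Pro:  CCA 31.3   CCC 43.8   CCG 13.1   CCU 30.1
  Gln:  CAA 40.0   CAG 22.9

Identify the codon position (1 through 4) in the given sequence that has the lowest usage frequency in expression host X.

Codon 1 CAU (His): 7.8 per 1000.
Codon 2 CAA (Gln): 40.0 per 1000.
Codon 3 CCU (Pro): 30.1 per 1000.
Codon 4 GGC (Gly): 26.5 per 1000.
Lowest frequency is 7.8 at codon 1.

1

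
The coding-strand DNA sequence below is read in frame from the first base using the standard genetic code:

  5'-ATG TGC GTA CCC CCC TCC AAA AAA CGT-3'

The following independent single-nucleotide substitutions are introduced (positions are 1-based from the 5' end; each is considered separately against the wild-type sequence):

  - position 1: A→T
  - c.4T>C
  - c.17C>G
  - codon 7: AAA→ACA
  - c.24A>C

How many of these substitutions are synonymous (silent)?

Codon 1: ATG (Met) → TTG (Leu) — missense.
Codon 2: TGC (Cys) → CGC (Arg) — missense.
Codon 6: TCC (Ser) → TGC (Cys) — missense.
Codon 7: AAA (Lys) → ACA (Thr) — missense.
Codon 8: AAA (Lys) → AAC (Asn) — missense.
Synonymous: 0 of 5.

0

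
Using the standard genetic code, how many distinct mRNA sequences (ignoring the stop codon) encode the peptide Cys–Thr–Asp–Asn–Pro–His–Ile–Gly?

Cys: 2 codons.
Thr: 4 codons.
Asp: 2 codons.
Asn: 2 codons.
Pro: 4 codons.
His: 2 codons.
Ile: 3 codons.
Gly: 4 codons.
2 × 4 × 2 × 2 × 4 × 2 × 3 × 4 = 3072.

3072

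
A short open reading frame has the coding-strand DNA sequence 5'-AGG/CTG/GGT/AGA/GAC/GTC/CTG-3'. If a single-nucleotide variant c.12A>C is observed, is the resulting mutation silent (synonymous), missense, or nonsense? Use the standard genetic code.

missense

Position 12 falls in codon 4: AGA → Arg.
After the substitution the codon is AGC → Ser.
Arg ≠ Ser, so this is a missense mutation.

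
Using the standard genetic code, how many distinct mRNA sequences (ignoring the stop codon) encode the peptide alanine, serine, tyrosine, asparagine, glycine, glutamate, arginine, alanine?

18432

Ala: 4 codons.
Ser: 6 codons.
Tyr: 2 codons.
Asn: 2 codons.
Gly: 4 codons.
Glu: 2 codons.
Arg: 6 codons.
Ala: 4 codons.
4 × 6 × 2 × 2 × 4 × 2 × 6 × 4 = 18432.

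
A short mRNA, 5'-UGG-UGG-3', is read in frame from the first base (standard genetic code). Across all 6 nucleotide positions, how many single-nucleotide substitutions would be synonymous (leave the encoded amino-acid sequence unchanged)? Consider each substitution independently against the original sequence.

0

Codon 1 (UGG, Trp): 0 synonymous substitutions.
Codon 2 (UGG, Trp): 0 synonymous substitutions.
Total: 0 + 0 = 0.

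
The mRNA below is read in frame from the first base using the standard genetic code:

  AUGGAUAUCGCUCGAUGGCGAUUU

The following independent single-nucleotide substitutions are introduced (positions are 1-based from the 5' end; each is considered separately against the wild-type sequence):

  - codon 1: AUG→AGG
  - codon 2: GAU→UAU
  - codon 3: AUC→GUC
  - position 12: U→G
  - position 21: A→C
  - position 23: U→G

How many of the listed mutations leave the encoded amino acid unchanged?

Codon 1: AUG (Met) → AGG (Arg) — missense.
Codon 2: GAU (Asp) → UAU (Tyr) — missense.
Codon 3: AUC (Ile) → GUC (Val) — missense.
Codon 4: GCU (Ala) → GCG (Ala) — synonymous.
Codon 7: CGA (Arg) → CGC (Arg) — synonymous.
Codon 8: UUU (Phe) → UGU (Cys) — missense.
Synonymous: 2 of 6.

2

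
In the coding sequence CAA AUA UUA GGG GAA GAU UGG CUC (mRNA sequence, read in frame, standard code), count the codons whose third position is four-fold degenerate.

2

Codon 1 CAA (Gln): third position 2-fold.
Codon 2 AUA (Ile): third position 3-fold.
Codon 3 UUA (Leu): third position 2-fold.
Codon 4 GGG (Gly): third position 4-fold.
Codon 5 GAA (Glu): third position 2-fold.
Codon 6 GAU (Asp): third position 2-fold.
Codon 7 UGG (Trp): third position 1-fold.
Codon 8 CUC (Leu): third position 4-fold.
Four-fold degenerate third positions: 2.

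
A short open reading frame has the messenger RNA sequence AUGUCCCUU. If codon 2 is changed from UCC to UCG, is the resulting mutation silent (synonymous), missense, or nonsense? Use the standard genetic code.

silent

Position 6 falls in codon 2: UCC → Ser.
After the substitution the codon is UCG → Ser.
Both encode Ser, so the change is synonymous.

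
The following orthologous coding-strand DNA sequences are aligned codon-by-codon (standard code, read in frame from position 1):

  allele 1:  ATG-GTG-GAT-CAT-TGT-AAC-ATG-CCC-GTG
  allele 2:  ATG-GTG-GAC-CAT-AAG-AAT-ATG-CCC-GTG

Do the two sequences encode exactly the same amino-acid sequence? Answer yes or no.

Codon 1: ATG Met / ATG Met — identical.
Codon 2: GTG Val / GTG Val — identical.
Codon 3: GAT Asp / GAC Asp — synonymous.
Codon 4: CAT His / CAT His — identical.
Codon 5: TGT Cys / AAG Lys — nonsynonymous.
Codon 6: AAC Asn / AAT Asn — synonymous.
Codon 7: ATG Met / ATG Met — identical.
Codon 8: CCC Pro / CCC Pro — identical.
Codon 9: GTG Val / GTG Val — identical.
Nonsynonymous differences: 1 → different protein.

no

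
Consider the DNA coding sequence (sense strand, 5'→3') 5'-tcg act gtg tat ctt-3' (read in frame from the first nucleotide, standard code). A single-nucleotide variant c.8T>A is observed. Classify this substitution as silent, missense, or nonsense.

Position 8 falls in codon 3: GTG → Val.
After the substitution the codon is GAG → Glu.
Val ≠ Glu, so this is a missense mutation.

missense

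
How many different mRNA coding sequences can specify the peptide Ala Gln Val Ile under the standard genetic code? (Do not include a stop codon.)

96

Ala: 4 codons.
Gln: 2 codons.
Val: 4 codons.
Ile: 3 codons.
4 × 2 × 4 × 3 = 96.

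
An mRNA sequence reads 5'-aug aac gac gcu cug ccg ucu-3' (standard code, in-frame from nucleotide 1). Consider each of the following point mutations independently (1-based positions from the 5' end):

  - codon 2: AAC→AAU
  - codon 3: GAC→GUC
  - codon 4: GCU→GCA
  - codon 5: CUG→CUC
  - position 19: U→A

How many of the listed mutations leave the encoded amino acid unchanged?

3

Codon 2: AAC (Asn) → AAU (Asn) — synonymous.
Codon 3: GAC (Asp) → GUC (Val) — missense.
Codon 4: GCU (Ala) → GCA (Ala) — synonymous.
Codon 5: CUG (Leu) → CUC (Leu) — synonymous.
Codon 7: UCU (Ser) → ACU (Thr) — missense.
Synonymous: 3 of 5.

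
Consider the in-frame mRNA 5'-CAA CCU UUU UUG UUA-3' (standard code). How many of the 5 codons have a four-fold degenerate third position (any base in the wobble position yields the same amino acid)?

Codon 1 CAA (Gln): third position 2-fold.
Codon 2 CCU (Pro): third position 4-fold.
Codon 3 UUU (Phe): third position 2-fold.
Codon 4 UUG (Leu): third position 2-fold.
Codon 5 UUA (Leu): third position 2-fold.
Four-fold degenerate third positions: 1.

1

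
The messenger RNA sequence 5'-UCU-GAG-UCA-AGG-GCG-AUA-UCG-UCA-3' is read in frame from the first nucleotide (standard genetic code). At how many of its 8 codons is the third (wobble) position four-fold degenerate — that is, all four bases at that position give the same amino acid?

5

Codon 1 UCU (Ser): third position 4-fold.
Codon 2 GAG (Glu): third position 2-fold.
Codon 3 UCA (Ser): third position 4-fold.
Codon 4 AGG (Arg): third position 2-fold.
Codon 5 GCG (Ala): third position 4-fold.
Codon 6 AUA (Ile): third position 3-fold.
Codon 7 UCG (Ser): third position 4-fold.
Codon 8 UCA (Ser): third position 4-fold.
Four-fold degenerate third positions: 5.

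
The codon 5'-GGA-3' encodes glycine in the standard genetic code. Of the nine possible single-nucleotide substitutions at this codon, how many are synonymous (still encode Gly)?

Position 1: none → 0 synonymous.
Position 2: none → 0 synonymous.
Position 3: GGT, GGC, GGG → 3 synonymous.
Total: 0 + 0 + 3 = 3.

3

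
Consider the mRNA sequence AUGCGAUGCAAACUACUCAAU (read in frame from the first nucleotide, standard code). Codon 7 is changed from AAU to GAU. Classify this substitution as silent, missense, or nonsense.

missense

Position 19 falls in codon 7: AAU → Asn.
After the substitution the codon is GAU → Asp.
Asn ≠ Asp, so this is a missense mutation.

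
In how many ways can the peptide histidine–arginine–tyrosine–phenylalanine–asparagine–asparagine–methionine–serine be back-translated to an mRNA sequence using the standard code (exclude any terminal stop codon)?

1152

His: 2 codons.
Arg: 6 codons.
Tyr: 2 codons.
Phe: 2 codons.
Asn: 2 codons.
Asn: 2 codons.
Met: 1 codon.
Ser: 6 codons.
2 × 6 × 2 × 2 × 2 × 2 × 1 × 6 = 1152.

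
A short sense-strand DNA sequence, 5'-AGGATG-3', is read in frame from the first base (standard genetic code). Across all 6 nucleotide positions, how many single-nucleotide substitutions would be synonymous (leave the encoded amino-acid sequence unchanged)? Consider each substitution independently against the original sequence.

2

Codon 1 (AGG, Arg): 2 synonymous substitutions.
Codon 2 (ATG, Met): 0 synonymous substitutions.
Total: 2 + 0 = 2.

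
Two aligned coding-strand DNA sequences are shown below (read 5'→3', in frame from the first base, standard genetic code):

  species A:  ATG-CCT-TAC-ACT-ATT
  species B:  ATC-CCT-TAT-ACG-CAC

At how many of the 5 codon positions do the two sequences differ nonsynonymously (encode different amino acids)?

Codon 1: ATG Met / ATC Ile — nonsynonymous.
Codon 2: CCT Pro / CCT Pro — identical.
Codon 3: TAC Tyr / TAT Tyr — synonymous.
Codon 4: ACT Thr / ACG Thr — synonymous.
Codon 5: ATT Ile / CAC His — nonsynonymous.
Nonsynonymous differences: 2.

2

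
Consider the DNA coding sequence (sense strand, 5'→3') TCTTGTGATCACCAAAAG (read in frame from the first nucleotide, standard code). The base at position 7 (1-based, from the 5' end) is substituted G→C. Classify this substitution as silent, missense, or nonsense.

Position 7 falls in codon 3: GAT → Asp.
After the substitution the codon is CAT → His.
Asp ≠ His, so this is a missense mutation.

missense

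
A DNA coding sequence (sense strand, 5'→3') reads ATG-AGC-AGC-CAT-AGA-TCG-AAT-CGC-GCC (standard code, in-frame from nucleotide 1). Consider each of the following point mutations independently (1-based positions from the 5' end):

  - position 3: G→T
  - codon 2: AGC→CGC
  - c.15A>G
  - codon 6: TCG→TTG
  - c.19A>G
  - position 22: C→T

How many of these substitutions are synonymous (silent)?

1

Codon 1: ATG (Met) → ATT (Ile) — missense.
Codon 2: AGC (Ser) → CGC (Arg) — missense.
Codon 5: AGA (Arg) → AGG (Arg) — synonymous.
Codon 6: TCG (Ser) → TTG (Leu) — missense.
Codon 7: AAT (Asn) → GAT (Asp) — missense.
Codon 8: CGC (Arg) → TGC (Cys) — missense.
Synonymous: 1 of 6.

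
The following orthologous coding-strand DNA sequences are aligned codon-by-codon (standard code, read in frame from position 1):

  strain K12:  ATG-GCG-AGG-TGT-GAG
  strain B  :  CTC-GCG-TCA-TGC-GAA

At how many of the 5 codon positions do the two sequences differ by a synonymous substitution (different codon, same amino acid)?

Codon 1: ATG Met / CTC Leu — nonsynonymous.
Codon 2: GCG Ala / GCG Ala — identical.
Codon 3: AGG Arg / TCA Ser — nonsynonymous.
Codon 4: TGT Cys / TGC Cys — synonymous.
Codon 5: GAG Glu / GAA Glu — synonymous.
Synonymous differences: 2.

2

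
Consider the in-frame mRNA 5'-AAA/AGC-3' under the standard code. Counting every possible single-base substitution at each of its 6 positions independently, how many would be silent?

2

Codon 1 (AAA, Lys): 1 synonymous substitution.
Codon 2 (AGC, Ser): 1 synonymous substitution.
Total: 1 + 1 = 2.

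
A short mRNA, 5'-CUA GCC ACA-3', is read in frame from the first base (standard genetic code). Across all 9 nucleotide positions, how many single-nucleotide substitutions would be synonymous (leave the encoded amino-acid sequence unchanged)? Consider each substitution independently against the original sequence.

10

Codon 1 (CUA, Leu): 4 synonymous substitutions.
Codon 2 (GCC, Ala): 3 synonymous substitutions.
Codon 3 (ACA, Thr): 3 synonymous substitutions.
Total: 4 + 3 + 3 = 10.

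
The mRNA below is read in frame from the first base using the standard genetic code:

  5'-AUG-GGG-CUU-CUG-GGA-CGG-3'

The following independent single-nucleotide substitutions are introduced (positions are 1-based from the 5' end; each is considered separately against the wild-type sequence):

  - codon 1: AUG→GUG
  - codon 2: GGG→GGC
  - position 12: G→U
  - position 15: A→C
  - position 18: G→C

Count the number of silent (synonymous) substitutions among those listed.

4

Codon 1: AUG (Met) → GUG (Val) — missense.
Codon 2: GGG (Gly) → GGC (Gly) — synonymous.
Codon 4: CUG (Leu) → CUU (Leu) — synonymous.
Codon 5: GGA (Gly) → GGC (Gly) — synonymous.
Codon 6: CGG (Arg) → CGC (Arg) — synonymous.
Synonymous: 4 of 5.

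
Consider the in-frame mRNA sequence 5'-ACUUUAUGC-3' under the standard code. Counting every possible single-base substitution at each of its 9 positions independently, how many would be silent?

6

Codon 1 (ACU, Thr): 3 synonymous substitutions.
Codon 2 (UUA, Leu): 2 synonymous substitutions.
Codon 3 (UGC, Cys): 1 synonymous substitution.
Total: 3 + 2 + 1 = 6.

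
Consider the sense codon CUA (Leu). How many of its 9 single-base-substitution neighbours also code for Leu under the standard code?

4

Position 1: UUA → 1 synonymous.
Position 2: none → 0 synonymous.
Position 3: CUU, CUC, CUG → 3 synonymous.
Total: 1 + 0 + 3 = 4.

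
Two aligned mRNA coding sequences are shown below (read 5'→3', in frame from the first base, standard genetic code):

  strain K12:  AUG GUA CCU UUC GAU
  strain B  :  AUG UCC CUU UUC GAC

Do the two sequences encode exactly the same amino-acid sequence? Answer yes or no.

no

Codon 1: AUG Met / AUG Met — identical.
Codon 2: GUA Val / UCC Ser — nonsynonymous.
Codon 3: CCU Pro / CUU Leu — nonsynonymous.
Codon 4: UUC Phe / UUC Phe — identical.
Codon 5: GAU Asp / GAC Asp — synonymous.
Nonsynonymous differences: 2 → different protein.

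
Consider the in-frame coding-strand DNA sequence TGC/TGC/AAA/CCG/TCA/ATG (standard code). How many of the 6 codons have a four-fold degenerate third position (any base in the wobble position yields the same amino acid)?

Codon 1 TGC (Cys): third position 2-fold.
Codon 2 TGC (Cys): third position 2-fold.
Codon 3 AAA (Lys): third position 2-fold.
Codon 4 CCG (Pro): third position 4-fold.
Codon 5 TCA (Ser): third position 4-fold.
Codon 6 ATG (Met): third position 1-fold.
Four-fold degenerate third positions: 2.

2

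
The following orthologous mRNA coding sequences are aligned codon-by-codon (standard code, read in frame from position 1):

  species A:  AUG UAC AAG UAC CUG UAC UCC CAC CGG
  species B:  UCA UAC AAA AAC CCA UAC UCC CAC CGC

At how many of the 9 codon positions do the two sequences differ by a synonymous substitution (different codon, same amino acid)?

2

Codon 1: AUG Met / UCA Ser — nonsynonymous.
Codon 2: UAC Tyr / UAC Tyr — identical.
Codon 3: AAG Lys / AAA Lys — synonymous.
Codon 4: UAC Tyr / AAC Asn — nonsynonymous.
Codon 5: CUG Leu / CCA Pro — nonsynonymous.
Codon 6: UAC Tyr / UAC Tyr — identical.
Codon 7: UCC Ser / UCC Ser — identical.
Codon 8: CAC His / CAC His — identical.
Codon 9: CGG Arg / CGC Arg — synonymous.
Synonymous differences: 2.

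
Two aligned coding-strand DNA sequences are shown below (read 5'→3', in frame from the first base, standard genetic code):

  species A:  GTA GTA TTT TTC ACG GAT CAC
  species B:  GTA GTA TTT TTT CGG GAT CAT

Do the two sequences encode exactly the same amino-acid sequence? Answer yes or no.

Codon 1: GTA Val / GTA Val — identical.
Codon 2: GTA Val / GTA Val — identical.
Codon 3: TTT Phe / TTT Phe — identical.
Codon 4: TTC Phe / TTT Phe — synonymous.
Codon 5: ACG Thr / CGG Arg — nonsynonymous.
Codon 6: GAT Asp / GAT Asp — identical.
Codon 7: CAC His / CAT His — synonymous.
Nonsynonymous differences: 1 → different protein.

no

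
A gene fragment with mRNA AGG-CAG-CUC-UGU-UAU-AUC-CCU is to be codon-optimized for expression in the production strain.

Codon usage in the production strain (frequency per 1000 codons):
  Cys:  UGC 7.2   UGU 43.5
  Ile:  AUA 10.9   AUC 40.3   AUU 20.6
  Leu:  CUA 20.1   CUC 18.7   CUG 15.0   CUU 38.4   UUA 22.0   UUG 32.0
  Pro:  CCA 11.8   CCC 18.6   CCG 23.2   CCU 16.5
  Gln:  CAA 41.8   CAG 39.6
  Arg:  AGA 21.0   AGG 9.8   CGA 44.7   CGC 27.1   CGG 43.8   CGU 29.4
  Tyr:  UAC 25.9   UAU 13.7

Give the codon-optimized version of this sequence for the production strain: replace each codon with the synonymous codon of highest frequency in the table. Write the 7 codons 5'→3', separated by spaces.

Codon 1 (Arg): best is CGA at 44.7.
Codon 2 (Gln): best is CAA at 41.8.
Codon 3 (Leu): best is CUU at 38.4.
Codon 4 (Cys): best is UGU at 43.5.
Codon 5 (Tyr): best is UAC at 25.9.
Codon 6 (Ile): best is AUC at 40.3.
Codon 7 (Pro): best is CCG at 23.2.

CGA CAA CUU UGU UAC AUC CCG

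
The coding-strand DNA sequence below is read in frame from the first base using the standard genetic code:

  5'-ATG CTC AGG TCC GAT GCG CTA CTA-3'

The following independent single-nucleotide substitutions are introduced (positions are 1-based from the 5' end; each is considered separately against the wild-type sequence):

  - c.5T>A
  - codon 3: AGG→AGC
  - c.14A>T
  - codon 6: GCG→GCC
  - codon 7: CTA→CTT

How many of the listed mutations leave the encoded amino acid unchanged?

2

Codon 2: CTC (Leu) → CAC (His) — missense.
Codon 3: AGG (Arg) → AGC (Ser) — missense.
Codon 5: GAT (Asp) → GTT (Val) — missense.
Codon 6: GCG (Ala) → GCC (Ala) — synonymous.
Codon 7: CTA (Leu) → CTT (Leu) — synonymous.
Synonymous: 2 of 5.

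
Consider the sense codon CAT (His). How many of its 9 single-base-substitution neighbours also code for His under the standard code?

1

Position 1: none → 0 synonymous.
Position 2: none → 0 synonymous.
Position 3: CAC → 1 synonymous.
Total: 0 + 0 + 1 = 1.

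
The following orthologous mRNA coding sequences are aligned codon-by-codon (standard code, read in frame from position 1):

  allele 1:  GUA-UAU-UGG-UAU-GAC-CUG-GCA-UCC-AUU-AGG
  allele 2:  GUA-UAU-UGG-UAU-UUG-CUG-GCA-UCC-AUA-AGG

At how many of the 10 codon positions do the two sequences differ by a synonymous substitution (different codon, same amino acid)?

Codon 1: GUA Val / GUA Val — identical.
Codon 2: UAU Tyr / UAU Tyr — identical.
Codon 3: UGG Trp / UGG Trp — identical.
Codon 4: UAU Tyr / UAU Tyr — identical.
Codon 5: GAC Asp / UUG Leu — nonsynonymous.
Codon 6: CUG Leu / CUG Leu — identical.
Codon 7: GCA Ala / GCA Ala — identical.
Codon 8: UCC Ser / UCC Ser — identical.
Codon 9: AUU Ile / AUA Ile — synonymous.
Codon 10: AGG Arg / AGG Arg — identical.
Synonymous differences: 1.

1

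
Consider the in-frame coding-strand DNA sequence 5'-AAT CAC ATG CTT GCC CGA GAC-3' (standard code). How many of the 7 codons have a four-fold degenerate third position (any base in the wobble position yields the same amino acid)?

3

Codon 1 AAT (Asn): third position 2-fold.
Codon 2 CAC (His): third position 2-fold.
Codon 3 ATG (Met): third position 1-fold.
Codon 4 CTT (Leu): third position 4-fold.
Codon 5 GCC (Ala): third position 4-fold.
Codon 6 CGA (Arg): third position 4-fold.
Codon 7 GAC (Asp): third position 2-fold.
Four-fold degenerate third positions: 3.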